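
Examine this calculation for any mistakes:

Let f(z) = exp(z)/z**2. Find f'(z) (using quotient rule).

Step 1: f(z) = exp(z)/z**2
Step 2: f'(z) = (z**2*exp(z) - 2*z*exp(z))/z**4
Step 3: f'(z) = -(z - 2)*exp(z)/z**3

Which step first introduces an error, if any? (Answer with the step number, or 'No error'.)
Step 3

Step 3 is incorrect due to a sign flip.
The step shows: -(z - 2)*exp(z)/z**3
The correct value should be: (z - 2)*exp(z)/z**3

Explanation: The sign of the whole expression was flipped: the term (z - 2)*exp(z)/z**3 was incorrectly written as -(z - 2)*exp(z)/z**3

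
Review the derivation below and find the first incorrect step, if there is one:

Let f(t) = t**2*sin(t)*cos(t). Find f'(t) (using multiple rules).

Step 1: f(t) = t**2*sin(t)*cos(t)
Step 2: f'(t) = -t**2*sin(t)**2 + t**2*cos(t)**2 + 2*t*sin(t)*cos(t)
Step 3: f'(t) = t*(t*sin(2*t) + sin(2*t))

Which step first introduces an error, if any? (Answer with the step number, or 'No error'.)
Step 3

Step 3 is incorrect due to a wrong trig function.
The step shows: t*(t*sin(2*t) + sin(2*t))
The correct value should be: t*(t*cos(2*t) + sin(2*t))

Explanation: cos(2*t) was incorrectly written as sin(2*t): the term t*(t*cos(2*t) + sin(2*t)) was incorrectly written as t*(t*sin(2*t) + sin(2*t))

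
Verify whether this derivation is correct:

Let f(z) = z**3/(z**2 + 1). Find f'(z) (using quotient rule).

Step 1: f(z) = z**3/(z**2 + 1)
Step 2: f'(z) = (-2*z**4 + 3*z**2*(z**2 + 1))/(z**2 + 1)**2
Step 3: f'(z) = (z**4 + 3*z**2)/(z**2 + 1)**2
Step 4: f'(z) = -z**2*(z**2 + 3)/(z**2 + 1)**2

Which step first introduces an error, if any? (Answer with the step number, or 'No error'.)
Step 4

Step 4 is incorrect due to a sign flip.
The step shows: -z**2*(z**2 + 3)/(z**2 + 1)**2
The correct value should be: z**2*(z**2 + 3)/(z**2 + 1)**2

Explanation: The sign of the whole expression was flipped: the term z**2*(z**2 + 3)/(z**2 + 1)**2 was incorrectly written as -z**2*(z**2 + 3)/(z**2 + 1)**2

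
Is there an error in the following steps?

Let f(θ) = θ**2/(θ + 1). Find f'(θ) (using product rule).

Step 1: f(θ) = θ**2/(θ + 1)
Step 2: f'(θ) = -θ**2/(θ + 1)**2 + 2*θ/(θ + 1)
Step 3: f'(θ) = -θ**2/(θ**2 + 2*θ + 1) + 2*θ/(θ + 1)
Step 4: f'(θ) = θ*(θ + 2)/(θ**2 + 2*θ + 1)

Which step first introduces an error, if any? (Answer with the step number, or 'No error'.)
No error

All steps in this derivation are correct.
The final answer f'(θ) = θ*(θ + 2)/(θ**2 + 2*θ + 1) is valid.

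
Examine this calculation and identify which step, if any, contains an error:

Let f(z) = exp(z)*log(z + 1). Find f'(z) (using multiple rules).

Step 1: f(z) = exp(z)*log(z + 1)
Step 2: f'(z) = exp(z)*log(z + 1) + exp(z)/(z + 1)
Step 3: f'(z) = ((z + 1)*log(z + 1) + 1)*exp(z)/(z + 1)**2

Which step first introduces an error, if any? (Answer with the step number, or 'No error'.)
Step 3

Step 3 is incorrect due to a wrong exponent.
The step shows: ((z + 1)*log(z + 1) + 1)*exp(z)/(z + 1)**2
The correct value should be: ((z + 1)*log(z + 1) + 1)*exp(z)/(z + 1)

Explanation: The exponent -1 on z + 1 was incorrectly written as -2: the term ((z + 1)*log(z + 1) + 1)*exp(z)/(z + 1) was incorrectly written as ((z + 1)*log(z + 1) + 1)*exp(z)/(z + 1)**2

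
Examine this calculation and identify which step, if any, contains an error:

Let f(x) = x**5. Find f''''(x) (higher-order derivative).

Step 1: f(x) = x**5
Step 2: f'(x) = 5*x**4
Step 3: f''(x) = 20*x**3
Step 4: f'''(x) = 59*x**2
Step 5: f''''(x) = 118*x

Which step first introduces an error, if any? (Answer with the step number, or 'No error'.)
Step 4

Step 4 is incorrect due to a wrong coefficient.
The step shows: 59*x**2
The correct value should be: 60*x**2

Explanation: The coefficient 60 was incorrectly written as 59: the term 60*x**2 was incorrectly written as 59*x**2
The later steps are derived from this incorrect expression, so the error originates in Step 4.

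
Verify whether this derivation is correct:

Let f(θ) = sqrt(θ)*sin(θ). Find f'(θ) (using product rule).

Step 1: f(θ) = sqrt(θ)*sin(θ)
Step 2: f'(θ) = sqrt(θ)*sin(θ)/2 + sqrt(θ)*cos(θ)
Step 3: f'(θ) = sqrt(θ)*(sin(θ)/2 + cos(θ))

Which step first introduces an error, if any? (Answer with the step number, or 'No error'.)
Step 2

Step 2 is incorrect due to a wrong exponent.
The step shows: sqrt(θ)*sin(θ)/2 + sqrt(θ)*cos(θ)
The correct value should be: sqrt(θ)*cos(θ) + sin(θ)/(2*sqrt(θ))

Explanation: The exponent -1/2 on θ was incorrectly written as 1/2: the term sin(θ)/(2*sqrt(θ)) was incorrectly written as sqrt(θ)*sin(θ)/2
The later steps are derived from this incorrect expression, so the error originates in Step 2.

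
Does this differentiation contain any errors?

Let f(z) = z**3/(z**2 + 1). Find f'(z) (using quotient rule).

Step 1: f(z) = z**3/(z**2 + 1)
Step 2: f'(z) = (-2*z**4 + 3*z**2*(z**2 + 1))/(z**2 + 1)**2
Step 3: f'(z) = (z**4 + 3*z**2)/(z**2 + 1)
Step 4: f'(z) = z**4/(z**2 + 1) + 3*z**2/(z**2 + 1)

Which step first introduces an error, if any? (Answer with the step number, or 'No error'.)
Step 3

Step 3 is incorrect due to a wrong exponent.
The step shows: (z**4 + 3*z**2)/(z**2 + 1)
The correct value should be: (z**4 + 3*z**2)/(z**2 + 1)**2

Explanation: The exponent -2 on z**2 + 1 was incorrectly written as -1: the term (z**4 + 3*z**2)/(z**2 + 1)**2 was incorrectly written as (z**4 + 3*z**2)/(z**2 + 1)
The later steps are derived from this incorrect expression, so the error originates in Step 3.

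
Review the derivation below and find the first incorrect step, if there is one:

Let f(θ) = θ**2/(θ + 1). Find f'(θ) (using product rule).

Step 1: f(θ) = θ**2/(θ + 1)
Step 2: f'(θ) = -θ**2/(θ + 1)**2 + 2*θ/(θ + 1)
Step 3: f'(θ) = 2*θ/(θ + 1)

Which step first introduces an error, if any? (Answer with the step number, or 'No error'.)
Step 3

Step 3 is incorrect due to a dropped term.
The step shows: 2*θ/(θ + 1)
The correct value should be: -θ**2/(θ**2 + 2*θ + 1) + 2*θ/(θ + 1)

Explanation: A term was dropped: the term -θ**2/(θ**2 + 2*θ + 1) was incorrectly omitted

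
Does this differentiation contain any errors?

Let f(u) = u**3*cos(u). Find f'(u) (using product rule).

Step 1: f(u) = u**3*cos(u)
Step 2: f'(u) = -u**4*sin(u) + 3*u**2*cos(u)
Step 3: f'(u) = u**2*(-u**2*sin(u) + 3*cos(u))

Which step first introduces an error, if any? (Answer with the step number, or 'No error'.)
Step 2

Step 2 is incorrect due to a wrong exponent.
The step shows: -u**4*sin(u) + 3*u**2*cos(u)
The correct value should be: -u**3*sin(u) + 3*u**2*cos(u)

Explanation: The exponent 3 on u was incorrectly written as 4: the term -u**3*sin(u) was incorrectly written as -u**4*sin(u)
The later steps are derived from this incorrect expression, so the error originates in Step 2.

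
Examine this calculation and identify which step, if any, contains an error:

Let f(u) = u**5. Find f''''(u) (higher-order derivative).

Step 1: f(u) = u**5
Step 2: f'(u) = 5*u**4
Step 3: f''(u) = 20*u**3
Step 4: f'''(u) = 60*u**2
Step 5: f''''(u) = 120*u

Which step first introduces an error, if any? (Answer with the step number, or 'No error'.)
No error

All steps in this derivation are correct.
The final answer f''''(u) = 120*u is valid.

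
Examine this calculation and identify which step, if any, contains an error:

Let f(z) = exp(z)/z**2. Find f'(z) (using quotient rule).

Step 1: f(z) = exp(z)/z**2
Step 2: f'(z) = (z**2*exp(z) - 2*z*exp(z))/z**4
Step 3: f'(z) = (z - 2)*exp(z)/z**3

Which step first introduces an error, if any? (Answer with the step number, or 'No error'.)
No error

All steps in this derivation are correct.
The final answer f'(z) = (z - 2)*exp(z)/z**3 is valid.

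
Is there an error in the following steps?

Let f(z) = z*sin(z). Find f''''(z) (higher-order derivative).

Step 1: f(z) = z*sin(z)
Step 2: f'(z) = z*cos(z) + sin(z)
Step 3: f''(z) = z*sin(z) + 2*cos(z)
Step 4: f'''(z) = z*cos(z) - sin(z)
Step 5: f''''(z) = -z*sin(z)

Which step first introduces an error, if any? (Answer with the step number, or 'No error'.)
Step 3

Step 3 is incorrect due to a sign flip.
The step shows: z*sin(z) + 2*cos(z)
The correct value should be: -z*sin(z) + 2*cos(z)

Explanation: The sign of one term was flipped: the term -z*sin(z) was incorrectly written as z*sin(z)
The later steps are derived from this incorrect expression, so the error originates in Step 3.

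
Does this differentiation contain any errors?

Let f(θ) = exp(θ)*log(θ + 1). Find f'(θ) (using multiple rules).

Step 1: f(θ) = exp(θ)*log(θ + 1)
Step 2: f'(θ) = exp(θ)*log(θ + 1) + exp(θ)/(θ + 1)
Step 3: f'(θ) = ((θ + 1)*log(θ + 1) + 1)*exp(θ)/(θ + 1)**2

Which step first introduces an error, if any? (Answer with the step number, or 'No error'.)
Step 3

Step 3 is incorrect due to a wrong exponent.
The step shows: ((θ + 1)*log(θ + 1) + 1)*exp(θ)/(θ + 1)**2
The correct value should be: ((θ + 1)*log(θ + 1) + 1)*exp(θ)/(θ + 1)

Explanation: The exponent -1 on θ + 1 was incorrectly written as -2: the term ((θ + 1)*log(θ + 1) + 1)*exp(θ)/(θ + 1) was incorrectly written as ((θ + 1)*log(θ + 1) + 1)*exp(θ)/(θ + 1)**2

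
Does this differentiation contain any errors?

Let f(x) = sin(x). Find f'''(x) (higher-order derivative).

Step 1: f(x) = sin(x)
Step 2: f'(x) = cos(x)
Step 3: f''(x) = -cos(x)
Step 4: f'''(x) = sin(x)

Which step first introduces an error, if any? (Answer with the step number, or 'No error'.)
Step 3

Step 3 is incorrect due to a wrong trig function.
The step shows: -cos(x)
The correct value should be: -sin(x)

Explanation: sin(x) was incorrectly written as cos(x): the term -sin(x) was incorrectly written as -cos(x)
The later steps are derived from this incorrect expression, so the error originates in Step 3.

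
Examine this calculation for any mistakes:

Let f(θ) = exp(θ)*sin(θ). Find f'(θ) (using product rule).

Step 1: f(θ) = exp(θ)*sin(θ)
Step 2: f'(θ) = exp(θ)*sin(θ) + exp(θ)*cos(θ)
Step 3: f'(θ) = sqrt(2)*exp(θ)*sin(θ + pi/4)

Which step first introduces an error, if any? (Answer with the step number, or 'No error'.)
No error

All steps in this derivation are correct.
The final answer f'(θ) = sqrt(2)*exp(θ)*sin(θ + pi/4) is valid.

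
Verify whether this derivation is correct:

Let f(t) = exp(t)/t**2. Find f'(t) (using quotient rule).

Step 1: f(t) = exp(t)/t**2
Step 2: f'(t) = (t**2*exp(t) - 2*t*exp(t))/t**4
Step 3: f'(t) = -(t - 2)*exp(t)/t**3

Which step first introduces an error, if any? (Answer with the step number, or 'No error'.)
Step 3

Step 3 is incorrect due to a sign flip.
The step shows: -(t - 2)*exp(t)/t**3
The correct value should be: (t - 2)*exp(t)/t**3

Explanation: The sign of the whole expression was flipped: the term (t - 2)*exp(t)/t**3 was incorrectly written as -(t - 2)*exp(t)/t**3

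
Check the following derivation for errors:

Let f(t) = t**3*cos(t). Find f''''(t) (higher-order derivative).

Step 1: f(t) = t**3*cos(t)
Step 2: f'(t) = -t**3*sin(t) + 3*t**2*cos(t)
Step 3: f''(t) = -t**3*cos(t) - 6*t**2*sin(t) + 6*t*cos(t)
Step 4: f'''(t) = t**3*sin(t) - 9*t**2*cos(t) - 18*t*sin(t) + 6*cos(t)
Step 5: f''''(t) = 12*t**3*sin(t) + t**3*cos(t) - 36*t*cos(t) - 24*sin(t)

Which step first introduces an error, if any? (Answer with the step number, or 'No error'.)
Step 5

Step 5 is incorrect due to a wrong exponent.
The step shows: 12*t**3*sin(t) + t**3*cos(t) - 36*t*cos(t) - 24*sin(t)
The correct value should be: t**3*cos(t) + 12*t**2*sin(t) - 36*t*cos(t) - 24*sin(t)

Explanation: The exponent 2 on t was incorrectly written as 3: the term 12*t**2*sin(t) was incorrectly written as 12*t**3*sin(t)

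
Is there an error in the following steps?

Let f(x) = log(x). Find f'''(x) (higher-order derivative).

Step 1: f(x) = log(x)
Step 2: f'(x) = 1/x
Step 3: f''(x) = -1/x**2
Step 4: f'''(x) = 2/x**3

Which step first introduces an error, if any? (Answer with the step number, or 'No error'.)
No error

All steps in this derivation are correct.
The final answer f'''(x) = 2/x**3 is valid.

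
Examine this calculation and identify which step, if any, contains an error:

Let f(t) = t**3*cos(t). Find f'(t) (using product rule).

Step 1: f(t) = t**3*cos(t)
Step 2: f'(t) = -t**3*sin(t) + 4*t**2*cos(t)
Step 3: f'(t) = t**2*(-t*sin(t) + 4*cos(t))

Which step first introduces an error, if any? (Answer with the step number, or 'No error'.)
Step 2

Step 2 is incorrect due to a wrong coefficient.
The step shows: -t**3*sin(t) + 4*t**2*cos(t)
The correct value should be: -t**3*sin(t) + 3*t**2*cos(t)

Explanation: The coefficient 3 was incorrectly written as 4: the term 3*t**2*cos(t) was incorrectly written as 4*t**2*cos(t)
The later steps are derived from this incorrect expression, so the error originates in Step 2.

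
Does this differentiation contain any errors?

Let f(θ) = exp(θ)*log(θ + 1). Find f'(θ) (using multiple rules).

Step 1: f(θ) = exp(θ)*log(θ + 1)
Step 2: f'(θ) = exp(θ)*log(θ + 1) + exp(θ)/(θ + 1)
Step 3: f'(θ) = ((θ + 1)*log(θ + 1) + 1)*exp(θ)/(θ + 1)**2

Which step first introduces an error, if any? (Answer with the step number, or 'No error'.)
Step 3

Step 3 is incorrect due to a wrong exponent.
The step shows: ((θ + 1)*log(θ + 1) + 1)*exp(θ)/(θ + 1)**2
The correct value should be: ((θ + 1)*log(θ + 1) + 1)*exp(θ)/(θ + 1)

Explanation: The exponent -1 on θ + 1 was incorrectly written as -2: the term ((θ + 1)*log(θ + 1) + 1)*exp(θ)/(θ + 1) was incorrectly written as ((θ + 1)*log(θ + 1) + 1)*exp(θ)/(θ + 1)**2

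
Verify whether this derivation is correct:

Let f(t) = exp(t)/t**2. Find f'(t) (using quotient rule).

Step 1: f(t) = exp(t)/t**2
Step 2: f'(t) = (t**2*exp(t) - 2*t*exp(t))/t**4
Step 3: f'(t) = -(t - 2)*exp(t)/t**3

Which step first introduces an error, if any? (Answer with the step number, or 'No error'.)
Step 3

Step 3 is incorrect due to a sign flip.
The step shows: -(t - 2)*exp(t)/t**3
The correct value should be: (t - 2)*exp(t)/t**3

Explanation: The sign of the whole expression was flipped: the term (t - 2)*exp(t)/t**3 was incorrectly written as -(t - 2)*exp(t)/t**3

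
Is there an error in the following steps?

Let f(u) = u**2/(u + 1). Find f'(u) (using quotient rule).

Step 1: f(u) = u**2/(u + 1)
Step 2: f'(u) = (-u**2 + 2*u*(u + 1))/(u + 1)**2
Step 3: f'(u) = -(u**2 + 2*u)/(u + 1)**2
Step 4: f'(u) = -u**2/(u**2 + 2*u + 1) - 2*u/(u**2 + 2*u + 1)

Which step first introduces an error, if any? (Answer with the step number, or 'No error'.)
Step 3

Step 3 is incorrect due to a sign flip.
The step shows: -(u**2 + 2*u)/(u + 1)**2
The correct value should be: (u**2 + 2*u)/(u + 1)**2

Explanation: The sign of the whole expression was flipped: the term (u**2 + 2*u)/(u + 1)**2 was incorrectly written as -(u**2 + 2*u)/(u + 1)**2
The later steps are derived from this incorrect expression, so the error originates in Step 3.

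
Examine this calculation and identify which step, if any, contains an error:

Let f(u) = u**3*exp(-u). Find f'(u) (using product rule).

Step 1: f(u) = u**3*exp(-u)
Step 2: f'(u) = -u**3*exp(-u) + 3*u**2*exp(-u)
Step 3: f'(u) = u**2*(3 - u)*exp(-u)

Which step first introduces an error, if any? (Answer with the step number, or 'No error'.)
No error

All steps in this derivation are correct.
The final answer f'(u) = u**2*(3 - u)*exp(-u) is valid.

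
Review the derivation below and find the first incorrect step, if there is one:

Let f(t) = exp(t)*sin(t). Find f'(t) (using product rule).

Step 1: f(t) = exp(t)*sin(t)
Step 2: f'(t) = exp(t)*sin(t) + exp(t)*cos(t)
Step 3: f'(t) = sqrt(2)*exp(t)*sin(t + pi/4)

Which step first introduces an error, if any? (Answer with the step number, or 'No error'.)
No error

All steps in this derivation are correct.
The final answer f'(t) = sqrt(2)*exp(t)*sin(t + pi/4) is valid.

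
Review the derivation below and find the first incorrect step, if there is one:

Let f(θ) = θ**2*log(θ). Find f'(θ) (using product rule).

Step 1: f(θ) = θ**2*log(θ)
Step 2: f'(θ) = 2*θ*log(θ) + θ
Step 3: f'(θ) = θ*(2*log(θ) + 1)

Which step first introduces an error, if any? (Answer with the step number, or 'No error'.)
No error

All steps in this derivation are correct.
The final answer f'(θ) = θ*(2*log(θ) + 1) is valid.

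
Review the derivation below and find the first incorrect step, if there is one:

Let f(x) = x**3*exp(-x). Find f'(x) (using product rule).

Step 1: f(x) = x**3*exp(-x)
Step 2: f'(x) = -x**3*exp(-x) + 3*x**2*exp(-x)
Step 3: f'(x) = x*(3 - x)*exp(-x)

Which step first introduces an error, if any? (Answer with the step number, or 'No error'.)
Step 3

Step 3 is incorrect due to a wrong exponent.
The step shows: x*(3 - x)*exp(-x)
The correct value should be: x**2*(3 - x)*exp(-x)

Explanation: The exponent 2 on x was incorrectly written as 1: the term x**2*(3 - x)*exp(-x) was incorrectly written as x*(3 - x)*exp(-x)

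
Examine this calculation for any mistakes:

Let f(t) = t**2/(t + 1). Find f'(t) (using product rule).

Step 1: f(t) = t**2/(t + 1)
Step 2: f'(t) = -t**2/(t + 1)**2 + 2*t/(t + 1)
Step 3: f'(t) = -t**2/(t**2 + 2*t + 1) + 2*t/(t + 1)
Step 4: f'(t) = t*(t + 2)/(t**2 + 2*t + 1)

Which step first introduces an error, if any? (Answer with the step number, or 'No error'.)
No error

All steps in this derivation are correct.
The final answer f'(t) = t*(t + 2)/(t**2 + 2*t + 1) is valid.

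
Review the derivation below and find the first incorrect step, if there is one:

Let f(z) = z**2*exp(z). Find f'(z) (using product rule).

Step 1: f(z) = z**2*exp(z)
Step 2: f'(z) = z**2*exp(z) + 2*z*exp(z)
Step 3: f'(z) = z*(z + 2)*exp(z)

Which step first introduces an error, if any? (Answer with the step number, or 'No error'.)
No error

All steps in this derivation are correct.
The final answer f'(z) = z*(z + 2)*exp(z) is valid.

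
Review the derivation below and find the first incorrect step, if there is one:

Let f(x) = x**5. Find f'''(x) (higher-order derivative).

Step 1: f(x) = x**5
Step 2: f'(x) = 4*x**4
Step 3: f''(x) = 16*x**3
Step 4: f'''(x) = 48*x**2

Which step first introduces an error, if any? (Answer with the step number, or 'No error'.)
Step 2

Step 2 is incorrect due to a wrong coefficient.
The step shows: 4*x**4
The correct value should be: 5*x**4

Explanation: The coefficient 5 was incorrectly written as 4: the term 5*x**4 was incorrectly written as 4*x**4
The later steps are derived from this incorrect expression, so the error originates in Step 2.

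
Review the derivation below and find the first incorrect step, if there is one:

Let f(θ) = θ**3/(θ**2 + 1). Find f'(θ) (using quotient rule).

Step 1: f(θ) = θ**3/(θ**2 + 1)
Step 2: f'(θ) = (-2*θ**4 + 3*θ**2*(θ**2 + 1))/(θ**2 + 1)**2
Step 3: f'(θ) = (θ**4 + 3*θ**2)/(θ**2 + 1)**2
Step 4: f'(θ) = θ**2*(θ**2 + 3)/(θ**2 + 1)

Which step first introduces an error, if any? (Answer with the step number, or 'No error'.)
Step 4

Step 4 is incorrect due to a wrong exponent.
The step shows: θ**2*(θ**2 + 3)/(θ**2 + 1)
The correct value should be: θ**2*(θ**2 + 3)/(θ**2 + 1)**2

Explanation: The exponent -2 on θ**2 + 1 was incorrectly written as -1: the term θ**2*(θ**2 + 3)/(θ**2 + 1)**2 was incorrectly written as θ**2*(θ**2 + 3)/(θ**2 + 1)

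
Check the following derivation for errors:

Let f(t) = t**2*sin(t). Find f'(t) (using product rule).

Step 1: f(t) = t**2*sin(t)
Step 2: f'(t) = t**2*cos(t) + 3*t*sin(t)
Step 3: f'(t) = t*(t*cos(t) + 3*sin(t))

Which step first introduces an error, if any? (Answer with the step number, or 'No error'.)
Step 2

Step 2 is incorrect due to a wrong coefficient.
The step shows: t**2*cos(t) + 3*t*sin(t)
The correct value should be: t**2*cos(t) + 2*t*sin(t)

Explanation: The coefficient 2 was incorrectly written as 3: the term 2*t*sin(t) was incorrectly written as 3*t*sin(t)
The later steps are derived from this incorrect expression, so the error originates in Step 2.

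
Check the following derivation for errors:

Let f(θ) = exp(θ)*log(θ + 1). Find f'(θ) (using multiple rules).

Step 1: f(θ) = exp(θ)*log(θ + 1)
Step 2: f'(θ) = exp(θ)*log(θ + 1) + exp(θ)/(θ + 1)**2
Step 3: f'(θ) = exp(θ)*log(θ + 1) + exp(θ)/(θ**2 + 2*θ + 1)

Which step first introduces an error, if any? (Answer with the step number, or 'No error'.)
Step 2

Step 2 is incorrect due to a wrong exponent.
The step shows: exp(θ)*log(θ + 1) + exp(θ)/(θ + 1)**2
The correct value should be: exp(θ)*log(θ + 1) + exp(θ)/(θ + 1)

Explanation: The exponent -1 on θ + 1 was incorrectly written as -2: the term exp(θ)/(θ + 1) was incorrectly written as exp(θ)/(θ + 1)**2
The later steps are derived from this incorrect expression, so the error originates in Step 2.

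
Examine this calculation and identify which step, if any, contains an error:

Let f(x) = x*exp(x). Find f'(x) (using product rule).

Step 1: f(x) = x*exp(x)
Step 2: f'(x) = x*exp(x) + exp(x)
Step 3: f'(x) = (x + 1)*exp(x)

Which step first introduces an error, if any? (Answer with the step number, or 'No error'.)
No error

All steps in this derivation are correct.
The final answer f'(x) = (x + 1)*exp(x) is valid.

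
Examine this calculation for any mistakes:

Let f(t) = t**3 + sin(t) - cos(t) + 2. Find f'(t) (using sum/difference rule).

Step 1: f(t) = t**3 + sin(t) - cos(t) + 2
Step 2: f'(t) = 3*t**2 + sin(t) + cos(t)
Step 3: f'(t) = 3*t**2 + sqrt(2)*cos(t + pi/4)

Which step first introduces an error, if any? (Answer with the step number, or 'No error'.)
Step 3

Step 3 is incorrect due to a wrong trig function.
The step shows: 3*t**2 + sqrt(2)*cos(t + pi/4)
The correct value should be: 3*t**2 + sqrt(2)*sin(t + pi/4)

Explanation: sin(t + pi/4) was incorrectly written as cos(t + pi/4): the term sqrt(2)*sin(t + pi/4) was incorrectly written as sqrt(2)*cos(t + pi/4)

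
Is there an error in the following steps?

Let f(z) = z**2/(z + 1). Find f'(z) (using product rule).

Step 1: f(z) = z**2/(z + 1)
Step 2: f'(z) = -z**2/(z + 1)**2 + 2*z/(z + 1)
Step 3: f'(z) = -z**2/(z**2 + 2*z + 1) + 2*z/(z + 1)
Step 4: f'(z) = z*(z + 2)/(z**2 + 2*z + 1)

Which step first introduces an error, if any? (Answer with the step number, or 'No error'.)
No error

All steps in this derivation are correct.
The final answer f'(z) = z*(z + 2)/(z**2 + 2*z + 1) is valid.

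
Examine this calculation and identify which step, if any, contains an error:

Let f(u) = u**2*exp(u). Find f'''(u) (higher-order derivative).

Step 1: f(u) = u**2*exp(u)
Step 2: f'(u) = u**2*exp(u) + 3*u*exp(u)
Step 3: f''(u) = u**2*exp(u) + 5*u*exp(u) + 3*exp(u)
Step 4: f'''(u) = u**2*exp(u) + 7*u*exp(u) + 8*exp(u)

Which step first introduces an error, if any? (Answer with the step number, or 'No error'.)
Step 2

Step 2 is incorrect due to a wrong coefficient.
The step shows: u**2*exp(u) + 3*u*exp(u)
The correct value should be: u**2*exp(u) + 2*u*exp(u)

Explanation: The coefficient 2 was incorrectly written as 3: the term 2*u*exp(u) was incorrectly written as 3*u*exp(u)
The later steps are derived from this incorrect expression, so the error originates in Step 2.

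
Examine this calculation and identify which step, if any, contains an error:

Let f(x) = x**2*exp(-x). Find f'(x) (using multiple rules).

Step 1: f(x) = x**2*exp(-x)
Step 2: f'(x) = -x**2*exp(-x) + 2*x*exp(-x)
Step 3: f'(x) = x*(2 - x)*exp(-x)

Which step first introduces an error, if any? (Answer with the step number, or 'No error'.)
No error

All steps in this derivation are correct.
The final answer f'(x) = x*(2 - x)*exp(-x) is valid.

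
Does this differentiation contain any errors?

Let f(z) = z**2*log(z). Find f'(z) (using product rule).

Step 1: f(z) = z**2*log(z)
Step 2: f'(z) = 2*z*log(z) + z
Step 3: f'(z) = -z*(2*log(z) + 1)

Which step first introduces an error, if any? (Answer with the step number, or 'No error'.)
Step 3

Step 3 is incorrect due to a sign flip.
The step shows: -z*(2*log(z) + 1)
The correct value should be: z*(2*log(z) + 1)

Explanation: The sign of the whole expression was flipped: the term z*(2*log(z) + 1) was incorrectly written as -z*(2*log(z) + 1)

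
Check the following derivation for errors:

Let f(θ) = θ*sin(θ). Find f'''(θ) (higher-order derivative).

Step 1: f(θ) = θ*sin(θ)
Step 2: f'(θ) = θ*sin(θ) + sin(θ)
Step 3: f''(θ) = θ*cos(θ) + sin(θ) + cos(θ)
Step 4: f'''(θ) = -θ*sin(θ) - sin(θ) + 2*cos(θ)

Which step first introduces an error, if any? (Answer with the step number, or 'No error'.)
Step 2

Step 2 is incorrect due to a wrong trig function.
The step shows: θ*sin(θ) + sin(θ)
The correct value should be: θ*cos(θ) + sin(θ)

Explanation: cos(θ) was incorrectly written as sin(θ): the term θ*cos(θ) was incorrectly written as θ*sin(θ)
The later steps are derived from this incorrect expression, so the error originates in Step 2.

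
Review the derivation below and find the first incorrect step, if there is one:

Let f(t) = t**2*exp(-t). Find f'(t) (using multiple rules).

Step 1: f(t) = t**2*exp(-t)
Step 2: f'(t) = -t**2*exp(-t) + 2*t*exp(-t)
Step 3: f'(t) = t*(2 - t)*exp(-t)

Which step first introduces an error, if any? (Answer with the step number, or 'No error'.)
No error

All steps in this derivation are correct.
The final answer f'(t) = t*(2 - t)*exp(-t) is valid.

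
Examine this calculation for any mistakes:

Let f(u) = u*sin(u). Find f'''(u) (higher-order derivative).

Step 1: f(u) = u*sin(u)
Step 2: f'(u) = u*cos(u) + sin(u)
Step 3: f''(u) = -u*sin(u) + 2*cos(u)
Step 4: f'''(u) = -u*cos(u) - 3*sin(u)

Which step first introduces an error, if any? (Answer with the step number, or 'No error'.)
No error

All steps in this derivation are correct.
The final answer f'''(u) = -u*cos(u) - 3*sin(u) is valid.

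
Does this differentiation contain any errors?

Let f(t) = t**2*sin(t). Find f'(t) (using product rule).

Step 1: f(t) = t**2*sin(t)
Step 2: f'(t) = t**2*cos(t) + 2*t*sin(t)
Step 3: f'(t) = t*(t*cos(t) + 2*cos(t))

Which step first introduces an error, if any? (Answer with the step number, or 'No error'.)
Step 3

Step 3 is incorrect due to a wrong trig function.
The step shows: t*(t*cos(t) + 2*cos(t))
The correct value should be: t*(t*cos(t) + 2*sin(t))

Explanation: sin(t) was incorrectly written as cos(t): the term t*(t*cos(t) + 2*sin(t)) was incorrectly written as t*(t*cos(t) + 2*cos(t))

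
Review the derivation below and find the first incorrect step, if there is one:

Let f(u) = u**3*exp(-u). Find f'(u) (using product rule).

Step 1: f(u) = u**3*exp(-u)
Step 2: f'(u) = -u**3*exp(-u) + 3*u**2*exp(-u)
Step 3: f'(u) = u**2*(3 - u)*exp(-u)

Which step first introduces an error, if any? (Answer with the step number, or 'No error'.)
No error

All steps in this derivation are correct.
The final answer f'(u) = u**2*(3 - u)*exp(-u) is valid.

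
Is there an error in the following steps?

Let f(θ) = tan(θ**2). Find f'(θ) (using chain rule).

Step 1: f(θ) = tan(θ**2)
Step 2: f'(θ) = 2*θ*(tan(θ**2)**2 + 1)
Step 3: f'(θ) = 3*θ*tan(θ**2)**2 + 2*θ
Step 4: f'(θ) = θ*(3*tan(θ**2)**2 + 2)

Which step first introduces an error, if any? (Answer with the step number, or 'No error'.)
Step 3

Step 3 is incorrect due to a wrong coefficient.
The step shows: 3*θ*tan(θ**2)**2 + 2*θ
The correct value should be: 2*θ*tan(θ**2)**2 + 2*θ

Explanation: The coefficient 2 was incorrectly written as 3: the term 2*θ*tan(θ**2)**2 was incorrectly written as 3*θ*tan(θ**2)**2
The later steps are derived from this incorrect expression, so the error originates in Step 3.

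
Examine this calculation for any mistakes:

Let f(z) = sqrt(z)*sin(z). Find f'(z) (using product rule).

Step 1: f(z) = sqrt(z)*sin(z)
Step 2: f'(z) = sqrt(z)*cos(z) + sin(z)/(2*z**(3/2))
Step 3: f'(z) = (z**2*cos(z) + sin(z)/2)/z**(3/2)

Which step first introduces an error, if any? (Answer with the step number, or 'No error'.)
Step 2

Step 2 is incorrect due to a wrong exponent.
The step shows: sqrt(z)*cos(z) + sin(z)/(2*z**(3/2))
The correct value should be: sqrt(z)*cos(z) + sin(z)/(2*sqrt(z))

Explanation: The exponent -1/2 on z was incorrectly written as -3/2: the term sin(z)/(2*sqrt(z)) was incorrectly written as sin(z)/(2*z**(3/2))
The later steps are derived from this incorrect expression, so the error originates in Step 2.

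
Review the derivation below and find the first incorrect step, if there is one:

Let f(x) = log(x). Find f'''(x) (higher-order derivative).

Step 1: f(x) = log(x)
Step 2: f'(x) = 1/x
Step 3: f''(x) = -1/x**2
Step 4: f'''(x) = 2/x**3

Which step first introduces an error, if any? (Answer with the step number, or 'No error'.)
No error

All steps in this derivation are correct.
The final answer f'''(x) = 2/x**3 is valid.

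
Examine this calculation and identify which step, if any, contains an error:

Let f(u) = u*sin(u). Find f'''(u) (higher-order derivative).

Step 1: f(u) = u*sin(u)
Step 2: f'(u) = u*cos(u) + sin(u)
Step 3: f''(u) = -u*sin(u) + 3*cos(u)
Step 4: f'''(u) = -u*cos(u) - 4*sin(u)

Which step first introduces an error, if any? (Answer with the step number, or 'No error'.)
Step 3

Step 3 is incorrect due to a wrong coefficient.
The step shows: -u*sin(u) + 3*cos(u)
The correct value should be: -u*sin(u) + 2*cos(u)

Explanation: The coefficient 2 was incorrectly written as 3: the term 2*cos(u) was incorrectly written as 3*cos(u)
The later steps are derived from this incorrect expression, so the error originates in Step 3.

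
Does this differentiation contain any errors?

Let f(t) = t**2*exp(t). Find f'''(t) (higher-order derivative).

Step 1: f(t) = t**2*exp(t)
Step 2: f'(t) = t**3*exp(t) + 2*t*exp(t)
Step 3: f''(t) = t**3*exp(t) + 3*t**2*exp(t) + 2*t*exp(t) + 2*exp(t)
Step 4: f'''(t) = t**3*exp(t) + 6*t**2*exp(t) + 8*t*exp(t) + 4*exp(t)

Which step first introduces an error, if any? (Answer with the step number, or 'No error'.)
Step 2

Step 2 is incorrect due to a wrong exponent.
The step shows: t**3*exp(t) + 2*t*exp(t)
The correct value should be: t**2*exp(t) + 2*t*exp(t)

Explanation: The exponent 2 on t was incorrectly written as 3: the term t**2*exp(t) was incorrectly written as t**3*exp(t)
The later steps are derived from this incorrect expression, so the error originates in Step 2.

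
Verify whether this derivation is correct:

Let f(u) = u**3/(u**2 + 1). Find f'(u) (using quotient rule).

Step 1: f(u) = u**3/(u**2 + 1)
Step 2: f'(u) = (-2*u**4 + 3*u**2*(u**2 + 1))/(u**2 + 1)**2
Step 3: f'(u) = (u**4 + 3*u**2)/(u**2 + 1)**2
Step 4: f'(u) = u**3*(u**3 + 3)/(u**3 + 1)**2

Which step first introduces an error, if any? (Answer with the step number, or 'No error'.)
Step 4

Step 4 is incorrect due to a wrong exponent.
The step shows: u**3*(u**3 + 3)/(u**3 + 1)**2
The correct value should be: u**2*(u**2 + 3)/(u**2 + 1)**2

Explanation: The exponent 2 on u was incorrectly written as 3: the term u**2*(u**2 + 3)/(u**2 + 1)**2 was incorrectly written as u**3*(u**3 + 3)/(u**3 + 1)**2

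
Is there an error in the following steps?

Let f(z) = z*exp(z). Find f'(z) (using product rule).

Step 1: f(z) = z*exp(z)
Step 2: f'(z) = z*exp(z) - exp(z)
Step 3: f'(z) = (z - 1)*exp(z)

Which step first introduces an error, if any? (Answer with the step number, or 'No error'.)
Step 2

Step 2 is incorrect due to a sign flip.
The step shows: z*exp(z) - exp(z)
The correct value should be: z*exp(z) + exp(z)

Explanation: The sign of one term was flipped: the term exp(z) was incorrectly written as -exp(z)
The later steps are derived from this incorrect expression, so the error originates in Step 2.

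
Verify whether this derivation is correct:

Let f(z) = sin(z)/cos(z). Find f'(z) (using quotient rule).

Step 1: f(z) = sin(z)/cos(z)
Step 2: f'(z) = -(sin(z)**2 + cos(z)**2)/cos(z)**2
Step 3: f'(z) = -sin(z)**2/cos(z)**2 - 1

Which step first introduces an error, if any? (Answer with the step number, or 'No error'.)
Step 2

Step 2 is incorrect due to a sign flip.
The step shows: -(sin(z)**2 + cos(z)**2)/cos(z)**2
The correct value should be: (sin(z)**2 + cos(z)**2)/cos(z)**2

Explanation: The sign of the whole expression was flipped: the term (sin(z)**2 + cos(z)**2)/cos(z)**2 was incorrectly written as -(sin(z)**2 + cos(z)**2)/cos(z)**2
The later steps are derived from this incorrect expression, so the error originates in Step 2.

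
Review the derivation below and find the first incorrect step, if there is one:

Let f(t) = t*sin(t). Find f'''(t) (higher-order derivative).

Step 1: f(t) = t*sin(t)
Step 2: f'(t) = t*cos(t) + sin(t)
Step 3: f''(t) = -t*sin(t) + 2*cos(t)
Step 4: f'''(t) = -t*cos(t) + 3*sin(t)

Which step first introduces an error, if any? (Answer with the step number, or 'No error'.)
Step 4

Step 4 is incorrect due to a sign flip.
The step shows: -t*cos(t) + 3*sin(t)
The correct value should be: -t*cos(t) - 3*sin(t)

Explanation: The sign of one term was flipped: the term -3*sin(t) was incorrectly written as 3*sin(t)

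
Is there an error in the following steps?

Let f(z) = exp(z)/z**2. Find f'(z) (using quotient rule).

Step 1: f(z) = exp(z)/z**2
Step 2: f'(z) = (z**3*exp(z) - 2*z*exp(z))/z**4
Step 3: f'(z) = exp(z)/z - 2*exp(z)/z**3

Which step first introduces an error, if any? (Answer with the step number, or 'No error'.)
Step 2

Step 2 is incorrect due to a wrong exponent.
The step shows: (z**3*exp(z) - 2*z*exp(z))/z**4
The correct value should be: (z**2*exp(z) - 2*z*exp(z))/z**4

Explanation: The exponent 2 on z was incorrectly written as 3: the term (z**2*exp(z) - 2*z*exp(z))/z**4 was incorrectly written as (z**3*exp(z) - 2*z*exp(z))/z**4
The later steps are derived from this incorrect expression, so the error originates in Step 2.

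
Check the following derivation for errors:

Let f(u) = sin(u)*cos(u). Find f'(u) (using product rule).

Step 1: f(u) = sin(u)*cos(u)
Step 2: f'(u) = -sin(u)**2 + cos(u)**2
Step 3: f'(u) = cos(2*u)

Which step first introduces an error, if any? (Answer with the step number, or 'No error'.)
No error

All steps in this derivation are correct.
The final answer f'(u) = cos(2*u) is valid.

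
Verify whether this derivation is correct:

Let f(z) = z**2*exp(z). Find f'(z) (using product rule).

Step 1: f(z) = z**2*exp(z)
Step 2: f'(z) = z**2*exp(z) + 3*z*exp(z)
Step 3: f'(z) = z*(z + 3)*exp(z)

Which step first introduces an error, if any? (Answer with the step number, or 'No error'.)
Step 2

Step 2 is incorrect due to a wrong coefficient.
The step shows: z**2*exp(z) + 3*z*exp(z)
The correct value should be: z**2*exp(z) + 2*z*exp(z)

Explanation: The coefficient 2 was incorrectly written as 3: the term 2*z*exp(z) was incorrectly written as 3*z*exp(z)
The later steps are derived from this incorrect expression, so the error originates in Step 2.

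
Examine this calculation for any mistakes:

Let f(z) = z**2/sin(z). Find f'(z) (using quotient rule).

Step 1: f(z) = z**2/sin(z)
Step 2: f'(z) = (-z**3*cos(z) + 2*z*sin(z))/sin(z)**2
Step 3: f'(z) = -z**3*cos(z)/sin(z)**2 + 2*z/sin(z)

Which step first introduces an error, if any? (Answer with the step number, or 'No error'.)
Step 2

Step 2 is incorrect due to a wrong exponent.
The step shows: (-z**3*cos(z) + 2*z*sin(z))/sin(z)**2
The correct value should be: (-z**2*cos(z) + 2*z*sin(z))/sin(z)**2

Explanation: The exponent 2 on z was incorrectly written as 3: the term (-z**2*cos(z) + 2*z*sin(z))/sin(z)**2 was incorrectly written as (-z**3*cos(z) + 2*z*sin(z))/sin(z)**2
The later steps are derived from this incorrect expression, so the error originates in Step 2.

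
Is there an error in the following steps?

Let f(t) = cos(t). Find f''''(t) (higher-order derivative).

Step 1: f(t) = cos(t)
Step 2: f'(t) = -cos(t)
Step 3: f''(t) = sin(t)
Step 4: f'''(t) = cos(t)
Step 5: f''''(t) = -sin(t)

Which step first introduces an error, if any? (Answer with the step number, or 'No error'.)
Step 2

Step 2 is incorrect due to a wrong trig function.
The step shows: -cos(t)
The correct value should be: -sin(t)

Explanation: sin(t) was incorrectly written as cos(t): the term -sin(t) was incorrectly written as -cos(t)
The later steps are derived from this incorrect expression, so the error originates in Step 2.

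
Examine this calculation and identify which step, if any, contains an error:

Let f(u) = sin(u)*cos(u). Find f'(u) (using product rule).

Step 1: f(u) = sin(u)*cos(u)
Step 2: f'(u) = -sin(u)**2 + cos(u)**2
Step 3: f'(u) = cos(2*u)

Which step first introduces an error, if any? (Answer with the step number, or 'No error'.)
No error

All steps in this derivation are correct.
The final answer f'(u) = cos(2*u) is valid.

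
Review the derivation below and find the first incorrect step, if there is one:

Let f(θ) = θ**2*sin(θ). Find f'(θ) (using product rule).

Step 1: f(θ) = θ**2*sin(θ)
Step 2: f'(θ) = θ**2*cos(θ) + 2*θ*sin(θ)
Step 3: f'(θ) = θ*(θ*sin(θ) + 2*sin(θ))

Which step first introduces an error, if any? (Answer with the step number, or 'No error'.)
Step 3

Step 3 is incorrect due to a wrong trig function.
The step shows: θ*(θ*sin(θ) + 2*sin(θ))
The correct value should be: θ*(θ*cos(θ) + 2*sin(θ))

Explanation: cos(θ) was incorrectly written as sin(θ): the term θ*(θ*cos(θ) + 2*sin(θ)) was incorrectly written as θ*(θ*sin(θ) + 2*sin(θ))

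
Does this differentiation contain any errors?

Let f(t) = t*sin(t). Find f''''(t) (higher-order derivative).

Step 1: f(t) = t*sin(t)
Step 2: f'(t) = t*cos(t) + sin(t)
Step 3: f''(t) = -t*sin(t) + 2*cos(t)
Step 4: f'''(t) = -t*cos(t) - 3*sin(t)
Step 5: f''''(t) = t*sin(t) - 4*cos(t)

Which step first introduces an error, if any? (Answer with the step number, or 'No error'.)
No error

All steps in this derivation are correct.
The final answer f''''(t) = t*sin(t) - 4*cos(t) is valid.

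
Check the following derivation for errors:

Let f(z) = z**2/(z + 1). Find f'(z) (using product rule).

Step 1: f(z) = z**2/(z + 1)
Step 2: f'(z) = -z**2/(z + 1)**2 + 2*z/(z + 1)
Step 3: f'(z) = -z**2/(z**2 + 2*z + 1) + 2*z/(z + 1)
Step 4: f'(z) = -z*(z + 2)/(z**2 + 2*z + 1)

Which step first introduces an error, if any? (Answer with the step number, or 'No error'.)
Step 4

Step 4 is incorrect due to a sign flip.
The step shows: -z*(z + 2)/(z**2 + 2*z + 1)
The correct value should be: z*(z + 2)/(z**2 + 2*z + 1)

Explanation: The sign of the whole expression was flipped: the term z*(z + 2)/(z**2 + 2*z + 1) was incorrectly written as -z*(z + 2)/(z**2 + 2*z + 1)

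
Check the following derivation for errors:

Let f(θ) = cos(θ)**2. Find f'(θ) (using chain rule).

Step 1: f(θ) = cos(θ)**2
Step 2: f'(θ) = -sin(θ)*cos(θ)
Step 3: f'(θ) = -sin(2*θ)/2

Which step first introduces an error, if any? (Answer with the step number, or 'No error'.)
Step 2

Step 2 is incorrect due to a wrong coefficient.
The step shows: -sin(θ)*cos(θ)
The correct value should be: -2*sin(θ)*cos(θ)

Explanation: The coefficient -2 was incorrectly written as -1: the term -2*sin(θ)*cos(θ) was incorrectly written as -sin(θ)*cos(θ)
The later steps are derived from this incorrect expression, so the error originates in Step 2.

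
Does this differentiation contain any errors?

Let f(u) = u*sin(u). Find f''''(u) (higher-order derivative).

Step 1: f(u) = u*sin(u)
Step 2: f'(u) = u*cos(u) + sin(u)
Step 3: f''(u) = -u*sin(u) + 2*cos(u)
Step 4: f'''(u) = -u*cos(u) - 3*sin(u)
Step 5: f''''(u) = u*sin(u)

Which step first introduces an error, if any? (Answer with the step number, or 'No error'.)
Step 5

Step 5 is incorrect due to a dropped term.
The step shows: u*sin(u)
The correct value should be: u*sin(u) - 4*cos(u)

Explanation: A term was dropped: the term -4*cos(u) was incorrectly omitted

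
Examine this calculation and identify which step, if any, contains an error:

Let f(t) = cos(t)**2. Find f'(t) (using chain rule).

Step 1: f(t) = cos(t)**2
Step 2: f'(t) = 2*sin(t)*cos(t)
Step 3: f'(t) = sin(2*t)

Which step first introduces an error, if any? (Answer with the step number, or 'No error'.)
Step 2

Step 2 is incorrect due to a sign flip.
The step shows: 2*sin(t)*cos(t)
The correct value should be: -2*sin(t)*cos(t)

Explanation: The sign of the whole expression was flipped: the term -2*sin(t)*cos(t) was incorrectly written as 2*sin(t)*cos(t)
The later steps are derived from this incorrect expression, so the error originates in Step 2.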